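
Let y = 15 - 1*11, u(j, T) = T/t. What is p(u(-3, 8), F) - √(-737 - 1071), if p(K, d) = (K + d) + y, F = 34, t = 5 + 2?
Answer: 274/7 - 4*I*√113 ≈ 39.143 - 42.521*I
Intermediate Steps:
t = 7
u(j, T) = T/7
y = 4 (y = 15 - 11 = 4)
p(K, d) = 4 + K + d (p(K, d) = (K + d) + 4 = 4 + K + d)
p(u(-3, 8), F) - √(-737 - 1071) = (4 + (⅐)*8 + 34) - √(-737 - 1071) = (4 + 8/7 + 34) - √(-1808) = 274/7 - 4*I*√113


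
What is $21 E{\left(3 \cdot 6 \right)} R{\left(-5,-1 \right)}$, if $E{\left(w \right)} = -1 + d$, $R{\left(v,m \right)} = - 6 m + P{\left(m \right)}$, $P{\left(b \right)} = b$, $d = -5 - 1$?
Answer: $-735$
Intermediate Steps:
$d = -6$
$R{\left(v,m \right)} = - 5 m$ ($R{\left(v,m \right)} = - 6 m + m = - 5 m$)
$E{\left(w \right)} = -7$ ($E{\left(w \right)} = -1 - 6 = -7$)
$21 E{\left(3 \cdot 6 \right)} R{\left(-5,-1 \right)} = 21 \left(-7\right) \left(\left(-5\right) \left(-1\right)\right) = \left(-147\right) 5 = -735$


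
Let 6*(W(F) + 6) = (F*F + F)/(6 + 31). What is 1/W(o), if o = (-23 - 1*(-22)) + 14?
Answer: -111/575 ≈ -0.19304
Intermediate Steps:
o = 13 (o = (-23 + 22) + 14 = -1 + 14 = 13)
W(F) = -6 + F/222 + F²/222 (W(F) = -6 + ((F*F + F)/(6 + 31))/6 = -6 + ((F² + F)/37)/6 = -6 + ((F + F²)*(1/37))/6 = -6 + (F/37 + F²/37)/6 = -6 + (F/222 + F²/222) = -6 + F/222 + F²/222)
1/W(o) = 1/(-6 + (1/222)*13 + (1/222)*13²) = 1/(-6 + 13/222 + (1/222)*169) = 1/(-6 + 13/222 + 169/222) = 1/(-575/111) = -111/575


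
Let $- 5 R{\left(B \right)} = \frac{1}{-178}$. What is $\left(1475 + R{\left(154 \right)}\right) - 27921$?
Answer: $- \frac{23536939}{890} \approx -26446.0$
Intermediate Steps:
$R{\left(B \right)} = \frac{1}{890}$ ($R{\left(B \right)} = - \frac{1}{5 \left(-178\right)} = \left(- \frac{1}{5}\right) \left(- \frac{1}{178}\right) = \frac{1}{890}$)
$\left(1475 + R{\left(154 \right)}\right) - 27921 = \left(1475 + \frac{1}{890}\right) - 27921 = \frac{1312751}{890} - 27921 = - \frac{23536939}{890}$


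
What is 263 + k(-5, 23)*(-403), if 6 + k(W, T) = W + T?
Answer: -4573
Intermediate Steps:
k(W, T) = -6 + T + W (k(W, T) = -6 + (W + T) = -6 + (T + W) = -6 + T + W)
263 + k(-5, 23)*(-403) = 263 + (-6 + 23 - 5)*(-403) = 263 + 12*(-403) = 263 - 4836 = -4573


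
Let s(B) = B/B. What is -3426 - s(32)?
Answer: -3427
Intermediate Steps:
s(B) = 1
-3426 - s(32) = -3426 - 1*1 = -3426 - 1 = -3427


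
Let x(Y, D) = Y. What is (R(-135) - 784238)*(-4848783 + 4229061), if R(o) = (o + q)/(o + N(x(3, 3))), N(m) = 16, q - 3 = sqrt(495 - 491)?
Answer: 57835054914624/119 ≈ 4.8601e+11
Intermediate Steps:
q = 5 (q = 3 + sqrt(495 - 491) = 3 + sqrt(4) = 3 + 2 = 5)
R(o) = (5 + o)/(16 + o) (R(o) = (o + 5)/(o + 16) = (5 + o)/(16 + o))
(R(-135) - 784238)*(-4848783 + 4229061) = ((5 - 135)/(16 - 135) - 784238)*(-4848783 + 4229061) = (-130/(-119) - 784238)*(-619722) = (-1/119*(-130) - 784238)*(-619722) = (130/119 - 784238)*(-619722) = -93324192/119*(-619722) = 57835054914624/119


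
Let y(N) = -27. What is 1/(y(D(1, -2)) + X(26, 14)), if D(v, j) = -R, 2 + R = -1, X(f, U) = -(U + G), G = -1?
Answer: -1/40 ≈ -0.025000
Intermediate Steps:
X(f, U) = 1 - U (X(f, U) = -(U - 1) = -(-1 + U) = 1 - U)
R = -3 (R = -2 - 1 = -3)
D(v, j) = 3 (D(v, j) = -1*(-3) = 3)
1/(y(D(1, -2)) + X(26, 14)) = 1/(-27 + (1 - 1*14)) = 1/(-27 + (1 - 14)) = 1/(-27 - 13) = 1/(-40) = -1/40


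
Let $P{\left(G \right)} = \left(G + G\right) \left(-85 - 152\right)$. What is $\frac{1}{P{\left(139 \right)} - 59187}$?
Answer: $- \frac{1}{125073} \approx -7.9953 \cdot 10^{-6}$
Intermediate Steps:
$P{\left(G \right)} = - 474 G$ ($P{\left(G \right)} = 2 G \left(-237\right) = - 474 G$)
$\frac{1}{P{\left(139 \right)} - 59187} = \frac{1}{\left(-474\right) 139 - 59187} = \frac{1}{-65886 - 59187} = \frac{1}{-125073} = - \frac{1}{125073}$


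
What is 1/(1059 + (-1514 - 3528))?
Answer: -1/3983 ≈ -0.00025107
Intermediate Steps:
1/(1059 + (-1514 - 3528)) = 1/(1059 - 5042) = 1/(-3983) = -1/3983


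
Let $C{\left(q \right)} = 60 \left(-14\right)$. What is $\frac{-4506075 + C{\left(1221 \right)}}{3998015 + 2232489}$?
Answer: $- \frac{643845}{890072} \approx -0.72336$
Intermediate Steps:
$C{\left(q \right)} = -840$
$\frac{-4506075 + C{\left(1221 \right)}}{3998015 + 2232489} = \frac{-4506075 - 840}{3998015 + 2232489} = - \frac{4506915}{6230504} = \left(-4506915\right) \frac{1}{6230504} = - \frac{643845}{890072}$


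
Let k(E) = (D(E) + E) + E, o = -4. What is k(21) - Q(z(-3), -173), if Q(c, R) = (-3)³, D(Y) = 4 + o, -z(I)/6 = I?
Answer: 69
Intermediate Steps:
z(I) = -6*I
D(Y) = 0 (D(Y) = 4 - 4 = 0)
Q(c, R) = -27
k(E) = 2*E (k(E) = (0 + E) + E = E + E = 2*E)
k(21) - Q(z(-3), -173) = 2*21 - 1*(-27) = 42 + 27 = 69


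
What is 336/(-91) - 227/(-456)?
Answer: -18937/5928 ≈ -3.1945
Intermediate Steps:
336/(-91) - 227/(-456) = 336*(-1/91) - 227*(-1/456) = -48/13 + 227/456 = -18937/5928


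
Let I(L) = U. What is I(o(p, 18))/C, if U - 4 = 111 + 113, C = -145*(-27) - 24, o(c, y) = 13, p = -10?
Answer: 76/1297 ≈ 0.058597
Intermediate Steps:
C = 3891 (C = 3915 - 24 = 3891)
U = 228 (U = 4 + (111 + 113) = 4 + 224 = 228)
I(L) = 228
I(o(p, 18))/C = 228/3891 = 228*(1/3891) = 76/1297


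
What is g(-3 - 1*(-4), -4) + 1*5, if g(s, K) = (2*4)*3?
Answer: 29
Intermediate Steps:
g(s, K) = 24 (g(s, K) = 8*3 = 24)
g(-3 - 1*(-4), -4) + 1*5 = 24 + 1*5 = 24 + 5 = 29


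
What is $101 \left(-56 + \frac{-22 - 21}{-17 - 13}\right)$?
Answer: $- \frac{165337}{30} \approx -5511.2$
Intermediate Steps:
$101 \left(-56 + \frac{-22 - 21}{-17 - 13}\right) = 101 \left(-56 - \frac{43}{-30}\right) = 101 \left(-56 - - \frac{43}{30}\right) = 101 \left(-56 + \frac{43}{30}\right) = 101 \left(- \frac{1637}{30}\right) = - \frac{165337}{30}$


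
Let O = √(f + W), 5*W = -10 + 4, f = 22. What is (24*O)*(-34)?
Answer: -1632*√130/5 ≈ -3721.5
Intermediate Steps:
W = -6/5 (W = (-10 + 4)/5 = (⅕)*(-6) = -6/5 ≈ -1.2000)
O = 2*√130/5 (O = √(22 - 6/5) = √(104/5) = 2*√130/5 ≈ 4.5607)
(24*O)*(-34) = (24*(2*√130/5))*(-34) = (48*√130/5)*(-34) = -1632*√130/5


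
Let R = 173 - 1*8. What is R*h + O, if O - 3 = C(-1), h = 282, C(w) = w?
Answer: 46532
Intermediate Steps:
R = 165 (R = 173 - 8 = 165)
O = 2 (O = 3 - 1 = 2)
R*h + O = 165*282 + 2 = 46530 + 2 = 46532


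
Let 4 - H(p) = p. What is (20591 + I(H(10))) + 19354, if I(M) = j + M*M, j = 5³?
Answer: 40106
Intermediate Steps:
j = 125
H(p) = 4 - p
I(M) = 125 + M² (I(M) = 125 + M*M = 125 + M²)
(20591 + I(H(10))) + 19354 = (20591 + (125 + (4 - 1*10)²)) + 19354 = (20591 + (125 + (4 - 10)²)) + 19354 = (20591 + (125 + (-6)²)) + 19354 = (20591 + (125 + 36)) + 19354 = (20591 + 161) + 19354 = 20752 + 19354 = 40106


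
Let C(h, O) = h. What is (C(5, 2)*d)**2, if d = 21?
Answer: 11025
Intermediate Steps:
(C(5, 2)*d)**2 = (5*21)**2 = 105**2 = 11025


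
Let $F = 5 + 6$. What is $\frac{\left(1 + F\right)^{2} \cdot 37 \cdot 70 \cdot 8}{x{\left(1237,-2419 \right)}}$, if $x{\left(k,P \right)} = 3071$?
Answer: $\frac{80640}{83} \approx 971.57$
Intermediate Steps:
$F = 11$
$\frac{\left(1 + F\right)^{2} \cdot 37 \cdot 70 \cdot 8}{x{\left(1237,-2419 \right)}} = \frac{\left(1 + 11\right)^{2} \cdot 37 \cdot 70 \cdot 8}{3071} = 12^{2} \cdot 37 \cdot 70 \cdot 8 \cdot \frac{1}{3071} = 144 \cdot 37 \cdot 70 \cdot 8 \cdot \frac{1}{3071} = 5328 \cdot 70 \cdot 8 \cdot \frac{1}{3071} = 372960 \cdot 8 \cdot \frac{1}{3071} = 2983680 \cdot \frac{1}{3071} = \frac{80640}{83}$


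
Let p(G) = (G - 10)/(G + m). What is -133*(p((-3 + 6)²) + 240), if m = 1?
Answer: -319067/10 ≈ -31907.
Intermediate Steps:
p(G) = (-10 + G)/(1 + G) (p(G) = (G - 10)/(G + 1) = (-10 + G)/(1 + G))
-133*(p((-3 + 6)²) + 240) = -133*((-10 + (-3 + 6)²)/(1 + (-3 + 6)²) + 240) = -133*((-10 + 3²)/(1 + 3²) + 240) = -133*((-10 + 9)/(1 + 9) + 240) = -133*(-1/10 + 240) = -133*((⅒)*(-1) + 240) = -133*(-⅒ + 240) = -133*2399/10 = -319067/10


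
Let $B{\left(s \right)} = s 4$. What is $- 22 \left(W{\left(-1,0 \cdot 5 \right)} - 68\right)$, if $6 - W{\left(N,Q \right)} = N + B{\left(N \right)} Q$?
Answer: $1342$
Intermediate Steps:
$B{\left(s \right)} = 4 s$
$W{\left(N,Q \right)} = 6 - N - 4 N Q$ ($W{\left(N,Q \right)} = 6 - \left(N + 4 N Q\right) = 6 - N - 4 N Q$)
$- 22 \left(W{\left(-1,0 \cdot 5 \right)} - 68\right) = - 22 \left(\left(6 - -1 - - 4 \cdot 0 \cdot 5\right) - 68\right) = - 22 \left(\left(6 + 1 - \left(-4\right) 0\right) - 68\right) = - 22 \left(\left(6 + 1 + 0\right) - 68\right) = - 22 \left(7 - 68\right) = \left(-22\right) \left(-61\right) = 1342$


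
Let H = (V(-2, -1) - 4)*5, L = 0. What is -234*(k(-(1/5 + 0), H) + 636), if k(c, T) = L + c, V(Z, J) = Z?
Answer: -743886/5 ≈ -1.4878e+5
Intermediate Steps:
H = -30 (H = (-2 - 4)*5 = -6*5 = -30)
k(c, T) = c (k(c, T) = 0 + c = c)
-234*(k(-(1/5 + 0), H) + 636) = -234*(-(1/5 + 0) + 636) = -234*(-(⅕ + 0) + 636) = -234*(-1*⅕ + 636) = -234*(-⅕ + 636) = -234*3179/5 = -743886/5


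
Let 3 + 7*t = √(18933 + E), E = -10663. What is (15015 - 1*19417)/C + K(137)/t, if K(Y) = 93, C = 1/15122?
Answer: -549910348531/8261 + 651*√8270/8261 ≈ -6.6567e+7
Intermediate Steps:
t = -3/7 + √8270/7 (t = -3/7 + √(18933 - 10663)/7 = -3/7 + √8270/7 ≈ 12.563)
C = 1/15122 ≈ 6.6129e-5
(15015 - 1*19417)/C + K(137)/t = (15015 - 1*19417)/(1/15122) + 93/(-3/7 + √8270/7) = (15015 - 19417)*15122 + 93/(-3/7 + √8270/7) = -4402*15122 + 93/(-3/7 + √8270/7) = -66567044 + 93/(-3/7 + √8270/7)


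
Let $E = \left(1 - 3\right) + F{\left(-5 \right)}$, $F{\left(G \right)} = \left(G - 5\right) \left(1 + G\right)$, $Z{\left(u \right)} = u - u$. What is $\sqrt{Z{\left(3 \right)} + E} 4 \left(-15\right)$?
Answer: $- 60 \sqrt{38} \approx -369.86$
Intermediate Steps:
$Z{\left(u \right)} = 0$
$F{\left(G \right)} = \left(1 + G\right) \left(-5 + G\right)$ ($F{\left(G \right)} = \left(-5 + G\right) \left(1 + G\right) = \left(1 + G\right) \left(-5 + G\right)$)
$E = 38$ ($E = \left(1 - 3\right) - \left(-15 - 25\right) = \left(1 - 3\right) + \left(-5 + 25 + 20\right) = -2 + 40 = 38$)
$\sqrt{Z{\left(3 \right)} + E} 4 \left(-15\right) = \sqrt{0 + 38} \cdot 4 \left(-15\right) = \sqrt{38} \cdot 4 \left(-15\right) = 4 \sqrt{38} \left(-15\right) = - 60 \sqrt{38}$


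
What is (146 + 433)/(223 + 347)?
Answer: 193/190 ≈ 1.0158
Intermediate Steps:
(146 + 433)/(223 + 347) = 579/570 = 579*(1/570) = 193/190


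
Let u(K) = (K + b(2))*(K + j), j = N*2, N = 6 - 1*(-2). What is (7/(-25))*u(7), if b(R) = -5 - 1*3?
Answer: 161/25 ≈ 6.4400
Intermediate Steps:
N = 8 (N = 6 + 2 = 8)
b(R) = -8 (b(R) = -5 - 3 = -8)
j = 16 (j = 8*2 = 16)
u(K) = (-8 + K)*(16 + K) (u(K) = (K - 8)*(K + 16) = (-8 + K)*(16 + K))
(7/(-25))*u(7) = (7/(-25))*(-128 + 7**2 + 8*7) = (7*(-1/25))*(-128 + 49 + 56) = -7/25*(-23) = 161/25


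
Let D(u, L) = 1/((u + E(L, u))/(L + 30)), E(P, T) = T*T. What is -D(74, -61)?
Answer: 31/5550 ≈ 0.0055856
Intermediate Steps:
E(P, T) = T**2
D(u, L) = (30 + L)/(u + u**2) (D(u, L) = 1/((u + u**2)/(L + 30)) = 1/((u + u**2)/(30 + L)) = (30 + L)/(u + u**2))
-D(74, -61) = -(30 - 61)/(74*(1 + 74)) = -(-31)/(74*75) = -1*(-31/5550) = 31/5550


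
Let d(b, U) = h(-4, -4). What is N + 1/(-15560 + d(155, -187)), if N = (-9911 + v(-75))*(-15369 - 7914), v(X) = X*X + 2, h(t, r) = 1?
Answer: 1551922683947/15559 ≈ 9.9744e+7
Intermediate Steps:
d(b, U) = 1
v(X) = 2 + X² (v(X) = X² + 2 = 2 + X²)
N = 99744372 (N = (-9911 + (2 + (-75)²))*(-15369 - 7914) = (-9911 + (2 + 5625))*(-23283) = (-9911 + 5627)*(-23283) = -4284*(-23283) = 99744372)
N + 1/(-15560 + d(155, -187)) = 99744372 + 1/(-15560 + 1) = 99744372 + 1/(-15559) = 99744372 - 1/15559 = 1551922683947/15559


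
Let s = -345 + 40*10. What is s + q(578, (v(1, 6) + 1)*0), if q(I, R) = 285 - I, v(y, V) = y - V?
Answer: -238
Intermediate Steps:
s = 55 (s = -345 + 400 = 55)
s + q(578, (v(1, 6) + 1)*0) = 55 + (285 - 1*578) = 55 + (285 - 578) = 55 - 293 = -238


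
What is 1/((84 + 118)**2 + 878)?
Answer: 1/41682 ≈ 2.3991e-5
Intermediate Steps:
1/((84 + 118)**2 + 878) = 1/(202**2 + 878) = 1/(40804 + 878) = 1/41682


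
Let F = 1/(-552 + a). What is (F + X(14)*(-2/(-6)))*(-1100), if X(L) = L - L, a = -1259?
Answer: 1100/1811 ≈ 0.60740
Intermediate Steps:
X(L) = 0
F = -1/1811 (F = 1/(-552 - 1259) = 1/(-1811) = -1/1811 ≈ -0.00055218)
(F + X(14)*(-2/(-6)))*(-1100) = (-1/1811 + 0*(-2/(-6)))*(-1100) = (-1/1811 + 0*(-2*(-1/6)))*(-1100) = (-1/1811 + 0*(1/3))*(-1100) = (-1/1811 + 0)*(-1100) = -1/1811*(-1100) = 1100/1811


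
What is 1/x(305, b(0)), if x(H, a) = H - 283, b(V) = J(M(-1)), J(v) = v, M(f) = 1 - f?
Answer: 1/22 ≈ 0.045455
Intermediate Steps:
b(V) = 2 (b(V) = 1 - 1*(-1) = 1 + 1 = 2)
x(H, a) = -283 + H
1/x(305, b(0)) = 1/(-283 + 305) = 1/22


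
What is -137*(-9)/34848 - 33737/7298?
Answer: -64814919/14128928 ≈ -4.5874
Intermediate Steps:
-137*(-9)/34848 - 33737/7298 = 1233*(1/34848) - 33737*1/7298 = 137/3872 - 33737/7298 = -64814919/14128928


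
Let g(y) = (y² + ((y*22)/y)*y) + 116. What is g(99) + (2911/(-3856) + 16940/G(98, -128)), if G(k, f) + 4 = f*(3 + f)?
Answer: 186511330751/15420144 ≈ 12095.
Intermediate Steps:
G(k, f) = -4 + f*(3 + f)
g(y) = 116 + y² + 22*y (g(y) = (y² + ((22*y)/y)*y) + 116 = (y² + 22*y) + 116 = 116 + y² + 22*y)
g(99) + (2911/(-3856) + 16940/G(98, -128)) = (116 + 99² + 22*99) + (2911/(-3856) + 16940/(-4 + (-128)² + 3*(-128))) = (116 + 9801 + 2178) + (2911*(-1/3856) + 16940/(-4 + 16384 - 384)) = 12095 + (-2911/3856 + 16940/15996) = 12095 + (-2911/3856 + 16940*(1/15996)) = 12095 + (-2911/3856 + 4235/3999) = 12095 + 4689071/15420144 = 186511330751/15420144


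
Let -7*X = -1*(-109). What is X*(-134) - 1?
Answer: 14599/7 ≈ 2085.6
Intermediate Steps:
X = -109/7 (X = -(-1)*(-109)/7 = -⅐*109 = -109/7 ≈ -15.571)
X*(-134) - 1 = -109/7*(-134) - 1 = 14606/7 - 1 = 14599/7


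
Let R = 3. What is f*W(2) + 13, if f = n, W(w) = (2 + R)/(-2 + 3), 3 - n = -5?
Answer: 53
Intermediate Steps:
n = 8 (n = 3 - 1*(-5) = 3 + 5 = 8)
W(w) = 5 (W(w) = (2 + 3)/(-2 + 3) = 5/1 = 5*1 = 5)
f = 8
f*W(2) + 13 = 8*5 + 13 = 40 + 13 = 53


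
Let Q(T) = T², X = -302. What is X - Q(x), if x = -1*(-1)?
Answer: -303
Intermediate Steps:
x = 1
X - Q(x) = -302 - 1*1² = -302 - 1*1 = -302 - 1 = -303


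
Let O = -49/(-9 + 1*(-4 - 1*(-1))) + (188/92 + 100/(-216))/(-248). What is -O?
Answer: -1255769/308016 ≈ -4.0770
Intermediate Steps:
O = 1255769/308016 (O = -49/(-9 + 1*(-4 + 1)) + (188*(1/92) + 100*(-1/216))*(-1/248) = -49/(-9 + 1*(-3)) + (47/23 - 25/54)*(-1/248) = -49/(-9 - 3) + (1963/1242)*(-1/248) = -49/(-12) - 1963/308016 = -49*(-1/12) - 1963/308016 = 49/12 - 1963/308016 = 1255769/308016 ≈ 4.0770)
-O = -1*1255769/308016 = -1255769/308016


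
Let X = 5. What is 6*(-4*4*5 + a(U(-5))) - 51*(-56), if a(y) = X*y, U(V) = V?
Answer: 2226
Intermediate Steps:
a(y) = 5*y
6*(-4*4*5 + a(U(-5))) - 51*(-56) = 6*(-4*4*5 + 5*(-5)) - 51*(-56) = 6*(-16*5 - 25) + 2856 = 6*(-80 - 25) + 2856 = 6*(-105) + 2856 = -630 + 2856 = 2226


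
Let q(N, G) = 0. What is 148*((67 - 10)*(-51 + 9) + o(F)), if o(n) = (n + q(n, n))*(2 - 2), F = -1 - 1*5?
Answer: -354312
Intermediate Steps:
F = -6 (F = -1 - 5 = -6)
o(n) = 0 (o(n) = (n + 0)*(2 - 2) = n*0 = 0)
148*((67 - 10)*(-51 + 9) + o(F)) = 148*((67 - 10)*(-51 + 9) + 0) = 148*(57*(-42) + 0) = 148*(-2394 + 0) = 148*(-2394) = -354312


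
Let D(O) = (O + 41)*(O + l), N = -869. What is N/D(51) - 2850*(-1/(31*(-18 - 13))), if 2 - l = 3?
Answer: -13945109/4420600 ≈ -3.1546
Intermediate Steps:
l = -1 (l = 2 - 1*3 = 2 - 3 = -1)
D(O) = (-1 + O)*(41 + O) (D(O) = (O + 41)*(O - 1) = (41 + O)*(-1 + O) = (-1 + O)*(41 + O))
N/D(51) - 2850*(-1/(31*(-18 - 13))) = -869/(-41 + 51**2 + 40*51) - 2850*(-1/(31*(-18 - 13))) = -869/(-41 + 2601 + 2040) - 2850/((-31*(-31))) = -869/4600 - 2850/961 = -13945109/4420600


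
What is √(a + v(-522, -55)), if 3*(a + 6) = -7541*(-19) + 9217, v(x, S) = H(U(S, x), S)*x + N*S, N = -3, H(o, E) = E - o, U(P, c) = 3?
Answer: √81267 ≈ 285.07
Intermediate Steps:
v(x, S) = -3*S + x*(-3 + S) (v(x, S) = (S - 1*3)*x - 3*S = (S - 3)*x - 3*S = (-3 + S)*x - 3*S = x*(-3 + S) - 3*S = -3*S + x*(-3 + S))
a = 50826 (a = -6 + (-7541*(-19) + 9217)/3 = -6 + (143279 + 9217)/3 = -6 + (⅓)*152496 = -6 + 50832 = 50826)
√(a + v(-522, -55)) = √(50826 + (-3*(-55) - 522*(-3 - 55))) = √(50826 + (165 - 522*(-58))) = √(50826 + (165 + 30276)) = √(50826 + 30441) = √81267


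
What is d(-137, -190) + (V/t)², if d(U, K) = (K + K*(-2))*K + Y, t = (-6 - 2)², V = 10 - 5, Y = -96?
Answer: -148258791/4096 ≈ -36196.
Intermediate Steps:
V = 5
t = 64 (t = (-8)² = 64)
d(U, K) = -96 - K² (d(U, K) = (K + K*(-2))*K - 96 = (K - 2*K)*K - 96 = (-K)*K - 96 = -K² - 96 = -96 - K²)
d(-137, -190) + (V/t)² = (-96 - 1*(-190)²) + (5/64)² = (-96 - 1*36100) + (5*(1/64))² = (-96 - 36100) + (5/64)² = -36196 + 25/4096 = -148258791/4096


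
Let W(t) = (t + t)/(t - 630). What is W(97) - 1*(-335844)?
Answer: 179004658/533 ≈ 3.3584e+5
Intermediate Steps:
W(t) = 2*t/(-630 + t) (W(t) = (2*t)/(-630 + t) = 2*t/(-630 + t))
W(97) - 1*(-335844) = 2*97/(-630 + 97) - 1*(-335844) = 2*97/(-533) + 335844 = 2*97*(-1/533) + 335844 = -194/533 + 335844 = 179004658/533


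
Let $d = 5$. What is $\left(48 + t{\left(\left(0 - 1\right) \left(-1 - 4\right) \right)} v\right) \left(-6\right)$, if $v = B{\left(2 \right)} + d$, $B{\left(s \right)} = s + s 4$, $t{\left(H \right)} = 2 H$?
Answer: $-1188$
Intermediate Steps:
$B{\left(s \right)} = 5 s$ ($B{\left(s \right)} = s + 4 s = 5 s$)
$v = 15$ ($v = 5 \cdot 2 + 5 = 10 + 5 = 15$)
$\left(48 + t{\left(\left(0 - 1\right) \left(-1 - 4\right) \right)} v\right) \left(-6\right) = \left(48 + 2 \left(0 - 1\right) \left(-1 - 4\right) 15\right) \left(-6\right) = \left(48 + 2 \left(\left(-1\right) \left(-5\right)\right) 15\right) \left(-6\right) = \left(48 + 2 \cdot 5 \cdot 15\right) \left(-6\right) = \left(48 + 10 \cdot 15\right) \left(-6\right) = \left(48 + 150\right) \left(-6\right) = 198 \left(-6\right) = -1188$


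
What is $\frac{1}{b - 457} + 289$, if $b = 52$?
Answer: $\frac{117044}{405} \approx 289.0$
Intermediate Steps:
$\frac{1}{b - 457} + 289 = \frac{1}{52 - 457} + 289 = \frac{1}{-405} + 289 = - \frac{1}{405} + 289 = \frac{117044}{405}$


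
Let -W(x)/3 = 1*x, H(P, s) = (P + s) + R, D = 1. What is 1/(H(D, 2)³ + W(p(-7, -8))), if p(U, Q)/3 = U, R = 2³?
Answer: 1/1394 ≈ 0.00071736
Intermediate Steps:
R = 8
p(U, Q) = 3*U
H(P, s) = 8 + P + s (H(P, s) = (P + s) + 8 = 8 + P + s)
W(x) = -3*x
1/(H(D, 2)³ + W(p(-7, -8))) = 1/((8 + 1 + 2)³ - 9*(-7)) = 1/(11³ - 3*(-21)) = 1/(1331 + 63) = 1/1394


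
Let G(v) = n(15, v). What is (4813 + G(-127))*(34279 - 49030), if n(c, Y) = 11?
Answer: -71158824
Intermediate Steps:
G(v) = 11
(4813 + G(-127))*(34279 - 49030) = (4813 + 11)*(34279 - 49030) = 4824*(-14751) = -71158824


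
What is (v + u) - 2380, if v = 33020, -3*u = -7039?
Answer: 98959/3 ≈ 32986.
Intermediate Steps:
u = 7039/3 (u = -⅓*(-7039) = 7039/3 ≈ 2346.3)
(v + u) - 2380 = (33020 + 7039/3) - 2380 = 106099/3 - 2380 = 98959/3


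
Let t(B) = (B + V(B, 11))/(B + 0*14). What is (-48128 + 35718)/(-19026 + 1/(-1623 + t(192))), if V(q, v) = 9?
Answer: 644110025/987496997 ≈ 0.65227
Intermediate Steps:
t(B) = (9 + B)/B (t(B) = (B + 9)/(B + 0*14) = (9 + B)/(B + 0) = (9 + B)/B)
(-48128 + 35718)/(-19026 + 1/(-1623 + t(192))) = (-48128 + 35718)/(-19026 + 1/(-1623 + (9 + 192)/192)) = -12410/(-19026 + 1/(-1623 + (1/192)*201)) = -12410/(-19026 + 1/(-1623 + 67/64)) = -12410/(-19026 + 1/(-103805/64)) = -12410/(-19026 - 64/103805) = -12410/(-1974993994/103805) = -12410*(-103805/1974993994) = 644110025/987496997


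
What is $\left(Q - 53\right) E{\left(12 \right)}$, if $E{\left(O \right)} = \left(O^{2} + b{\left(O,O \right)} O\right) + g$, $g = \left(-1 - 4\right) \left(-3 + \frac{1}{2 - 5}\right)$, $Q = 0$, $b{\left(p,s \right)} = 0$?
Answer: $- \frac{25546}{3} \approx -8515.3$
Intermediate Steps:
$g = \frac{50}{3}$ ($g = - 5 \left(-3 + \frac{1}{-3}\right) = - 5 \left(-3 - \frac{1}{3}\right) = \left(-5\right) \left(- \frac{10}{3}\right) = \frac{50}{3} \approx 16.667$)
$E{\left(O \right)} = \frac{50}{3} + O^{2}$ ($E{\left(O \right)} = \left(O^{2} + 0 O\right) + \frac{50}{3} = \left(O^{2} + 0\right) + \frac{50}{3} = O^{2} + \frac{50}{3} = \frac{50}{3} + O^{2}$)
$\left(Q - 53\right) E{\left(12 \right)} = \left(0 - 53\right) \left(\frac{50}{3} + 12^{2}\right) = - 53 \left(\frac{50}{3} + 144\right) = \left(-53\right) \frac{482}{3} = - \frac{25546}{3}$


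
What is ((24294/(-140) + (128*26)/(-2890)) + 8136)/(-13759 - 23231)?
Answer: -161057501/748307700 ≈ -0.21523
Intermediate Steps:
((24294/(-140) + (128*26)/(-2890)) + 8136)/(-13759 - 23231) = ((24294*(-1/140) + 3328*(-1/2890)) + 8136)/(-36990) = ((-12147/70 - 1664/1445) + 8136)*(-1/36990) = (-3533779/20230 + 8136)*(-1/36990) = (161057501/20230)*(-1/36990) = -161057501/748307700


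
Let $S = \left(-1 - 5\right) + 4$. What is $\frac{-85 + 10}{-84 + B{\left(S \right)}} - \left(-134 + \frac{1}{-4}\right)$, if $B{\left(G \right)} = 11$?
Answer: $\frac{39501}{292} \approx 135.28$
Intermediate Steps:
$S = -2$ ($S = -6 + 4 = -2$)
$\frac{-85 + 10}{-84 + B{\left(S \right)}} - \left(-134 + \frac{1}{-4}\right) = \frac{-85 + 10}{-84 + 11} - \left(-134 + \frac{1}{-4}\right) = - \frac{75}{-73} - \left(-134 - \frac{1}{4}\right) = \left(-75\right) \left(- \frac{1}{73}\right) - - \frac{537}{4} = \frac{75}{73} + \frac{537}{4} = \frac{39501}{292}$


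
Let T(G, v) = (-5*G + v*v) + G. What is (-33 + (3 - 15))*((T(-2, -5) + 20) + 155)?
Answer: -9360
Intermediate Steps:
T(G, v) = v² - 4*G (T(G, v) = (-5*G + v²) + G = (v² - 5*G) + G = v² - 4*G)
(-33 + (3 - 15))*((T(-2, -5) + 20) + 155) = (-33 + (3 - 15))*((((-5)² - 4*(-2)) + 20) + 155) = (-33 - 12)*(((25 + 8) + 20) + 155) = -45*((33 + 20) + 155) = -45*(53 + 155) = -45*208 = -9360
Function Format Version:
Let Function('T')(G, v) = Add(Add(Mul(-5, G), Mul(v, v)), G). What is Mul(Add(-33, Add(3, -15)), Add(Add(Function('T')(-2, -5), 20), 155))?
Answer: -9360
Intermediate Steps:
Function('T')(G, v) = Add(Pow(v, 2), Mul(-4, G)) (Function('T')(G, v) = Add(Add(Mul(-5, G), Pow(v, 2)), G) = Add(Add(Pow(v, 2), Mul(-5, G)), G) = Add(Pow(v, 2), Mul(-4, G)))
Mul(Add(-33, Add(3, -15)), Add(Add(Function('T')(-2, -5), 20), 155)) = Mul(Add(-33, Add(3, -15)), Add(Add(Add(Pow(-5, 2), Mul(-4, -2)), 20), 155)) = Mul(Add(-33, -12), Add(Add(Add(25, 8), 20), 155)) = Mul(-45, Add(Add(33, 20), 155)) = Mul(-45, Add(53, 155)) = Mul(-45, 208) = -9360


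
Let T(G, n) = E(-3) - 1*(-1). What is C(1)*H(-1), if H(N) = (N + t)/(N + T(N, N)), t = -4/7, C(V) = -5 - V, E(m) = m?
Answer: -22/7 ≈ -3.1429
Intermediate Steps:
T(G, n) = -2 (T(G, n) = -3 - 1*(-1) = -3 + 1 = -2)
t = -4/7 (t = -4*⅐ = -4/7 ≈ -0.57143)
H(N) = (-4/7 + N)/(-2 + N) (H(N) = (N - 4/7)/(N - 2) = (-4/7 + N)/(-2 + N))
C(1)*H(-1) = (-5 - 1*1)*((-4/7 - 1)/(-2 - 1)) = (-5 - 1)*(-11/7/(-3)) = -(-2)*(-11)/7 = -6*11/21 = -22/7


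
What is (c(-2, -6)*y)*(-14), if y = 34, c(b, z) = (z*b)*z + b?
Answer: 35224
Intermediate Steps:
c(b, z) = b + b*z**2 (c(b, z) = (b*z)*z + b = b*z**2 + b = b + b*z**2)
(c(-2, -6)*y)*(-14) = (-2*(1 + (-6)**2)*34)*(-14) = (-2*(1 + 36)*34)*(-14) = (-2*37*34)*(-14) = -74*34*(-14) = -2516*(-14) = 35224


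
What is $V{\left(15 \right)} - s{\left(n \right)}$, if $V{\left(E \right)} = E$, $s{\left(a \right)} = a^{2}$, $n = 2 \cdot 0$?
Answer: $15$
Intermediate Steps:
$n = 0$
$V{\left(15 \right)} - s{\left(n \right)} = 15 - 0^{2} = 15 - 0 = 15 + 0 = 15$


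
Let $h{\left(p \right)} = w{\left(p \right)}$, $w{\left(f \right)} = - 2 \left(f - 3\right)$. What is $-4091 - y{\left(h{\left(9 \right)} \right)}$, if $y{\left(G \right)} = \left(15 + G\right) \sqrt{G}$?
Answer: $-4091 - 6 i \sqrt{3} \approx -4091.0 - 10.392 i$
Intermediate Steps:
$w{\left(f \right)} = 6 - 2 f$ ($w{\left(f \right)} = - 2 \left(-3 + f\right) = 6 - 2 f$)
$h{\left(p \right)} = 6 - 2 p$
$y{\left(G \right)} = \sqrt{G} \left(15 + G\right)$
$-4091 - y{\left(h{\left(9 \right)} \right)} = -4091 - \sqrt{6 - 18} \left(15 + \left(6 - 18\right)\right) = -4091 - \sqrt{-12} \left(15 - 12\right) = -4091 - 2 i \sqrt{3} \cdot 3 = -4091 - 6 i \sqrt{3}$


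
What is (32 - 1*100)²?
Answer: 4624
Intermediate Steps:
(32 - 1*100)² = (32 - 100)² = (-68)² = 4624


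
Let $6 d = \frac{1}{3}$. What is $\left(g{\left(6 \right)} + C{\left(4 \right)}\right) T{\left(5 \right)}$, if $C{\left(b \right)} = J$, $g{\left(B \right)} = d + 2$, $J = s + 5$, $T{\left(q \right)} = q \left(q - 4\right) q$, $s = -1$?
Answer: $\frac{2725}{18} \approx 151.39$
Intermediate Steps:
$d = \frac{1}{18}$ ($d = \frac{1}{6 \cdot 3} = \frac{1}{6} \cdot \frac{1}{3} = \frac{1}{18} \approx 0.055556$)
$T{\left(q \right)} = q^{2} \left(-4 + q\right)$ ($T{\left(q \right)} = q \left(-4 + q\right) q = q^{2} \left(-4 + q\right)$)
$J = 4$ ($J = -1 + 5 = 4$)
$g{\left(B \right)} = \frac{37}{18}$ ($g{\left(B \right)} = \frac{1}{18} + 2 = \frac{37}{18}$)
$C{\left(b \right)} = 4$
$\left(g{\left(6 \right)} + C{\left(4 \right)}\right) T{\left(5 \right)} = \left(\frac{37}{18} + 4\right) 5^{2} \left(-4 + 5\right) = \frac{109 \cdot 25 \cdot 1}{18} = \frac{109}{18} \cdot 25 = \frac{2725}{18}$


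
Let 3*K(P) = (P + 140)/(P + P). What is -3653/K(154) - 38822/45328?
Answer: -1821550901/158648 ≈ -11482.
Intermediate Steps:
K(P) = (140 + P)/(6*P) (K(P) = ((P + 140)/(P + P))/3 = ((140 + P)/((2*P)))/3 = ((140 + P)*(1/(2*P)))/3 = ((140 + P)/(2*P))/3 = (140 + P)/(6*P))
-3653/K(154) - 38822/45328 = -3653*924/(140 + 154) - 38822/45328 = -3653/((1/6)*(1/154)*294) - 38822*1/45328 = -3653/7/22 - 19411/22664 = -3653*22/7 - 19411/22664 = -80366/7 - 19411/22664 = -1821550901/158648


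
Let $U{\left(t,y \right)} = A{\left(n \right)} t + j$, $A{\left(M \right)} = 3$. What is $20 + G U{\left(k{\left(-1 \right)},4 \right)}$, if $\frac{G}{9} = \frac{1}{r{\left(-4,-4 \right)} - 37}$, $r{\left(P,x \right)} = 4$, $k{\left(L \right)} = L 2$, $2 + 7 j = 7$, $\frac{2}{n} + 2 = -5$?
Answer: $\frac{1651}{77} \approx 21.442$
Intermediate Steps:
$n = - \frac{2}{7}$ ($n = \frac{2}{-2 - 5} = \frac{2}{-7} = 2 \left(- \frac{1}{7}\right) = - \frac{2}{7} \approx -0.28571$)
$j = \frac{5}{7}$ ($j = - \frac{2}{7} + \frac{1}{7} \cdot 7 = - \frac{2}{7} + 1 = \frac{5}{7} \approx 0.71429$)
$k{\left(L \right)} = 2 L$
$U{\left(t,y \right)} = \frac{5}{7} + 3 t$ ($U{\left(t,y \right)} = 3 t + \frac{5}{7} = \frac{5}{7} + 3 t$)
$G = - \frac{3}{11}$ ($G = \frac{9}{4 - 37} = \frac{9}{-33} = 9 \left(- \frac{1}{33}\right) = - \frac{3}{11} \approx -0.27273$)
$20 + G U{\left(k{\left(-1 \right)},4 \right)} = 20 - \frac{3 \left(\frac{5}{7} + 3 \cdot 2 \left(-1\right)\right)}{11} = 20 - \frac{3 \left(\frac{5}{7} + 3 \left(-2\right)\right)}{11} = 20 - \frac{3 \left(\frac{5}{7} - 6\right)}{11} = 20 - - \frac{111}{77} = 20 + \frac{111}{77} = \frac{1651}{77}$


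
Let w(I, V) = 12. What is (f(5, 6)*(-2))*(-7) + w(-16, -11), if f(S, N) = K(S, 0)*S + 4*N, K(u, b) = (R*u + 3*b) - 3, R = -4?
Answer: -1262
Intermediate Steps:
K(u, b) = -3 - 4*u + 3*b (K(u, b) = (-4*u + 3*b) - 3 = -3 - 4*u + 3*b)
f(S, N) = 4*N + S*(-3 - 4*S) (f(S, N) = (-3 - 4*S + 3*0)*S + 4*N = (-3 - 4*S + 0)*S + 4*N = (-3 - 4*S)*S + 4*N = S*(-3 - 4*S) + 4*N = 4*N + S*(-3 - 4*S))
(f(5, 6)*(-2))*(-7) + w(-16, -11) = ((4*6 - 1*5*(3 + 4*5))*(-2))*(-7) + 12 = ((24 - 1*5*(3 + 20))*(-2))*(-7) + 12 = ((24 - 1*5*23)*(-2))*(-7) + 12 = ((24 - 115)*(-2))*(-7) + 12 = -91*(-2)*(-7) + 12 = 182*(-7) + 12 = -1274 + 12 = -1262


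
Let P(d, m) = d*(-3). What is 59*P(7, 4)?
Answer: -1239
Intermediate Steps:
P(d, m) = -3*d
59*P(7, 4) = 59*(-3*7) = 59*(-21) = -1239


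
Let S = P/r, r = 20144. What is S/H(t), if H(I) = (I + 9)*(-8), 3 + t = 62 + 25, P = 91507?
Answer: -91507/14987136 ≈ -0.0061057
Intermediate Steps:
t = 84 (t = -3 + (62 + 25) = -3 + 87 = 84)
H(I) = -72 - 8*I (H(I) = (9 + I)*(-8) = -72 - 8*I)
S = 91507/20144 ≈ 4.5426
S/H(t) = 91507/(20144*(-72 - 8*84)) = 91507/(20144*(-72 - 672)) = (91507/20144)/(-744) = (91507/20144)*(-1/744) = -91507/14987136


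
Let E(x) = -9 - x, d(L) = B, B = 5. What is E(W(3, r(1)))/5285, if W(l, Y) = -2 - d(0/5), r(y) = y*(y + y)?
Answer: -2/5285 ≈ -0.00037843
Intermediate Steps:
r(y) = 2*y² (r(y) = y*(2*y) = 2*y²)
d(L) = 5
W(l, Y) = -7 (W(l, Y) = -2 - 1*5 = -2 - 5 = -7)
E(W(3, r(1)))/5285 = (-9 - 1*(-7))/5285 = (-9 + 7)*(1/5285) = -2*1/5285 = -2/5285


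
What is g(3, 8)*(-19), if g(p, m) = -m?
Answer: 152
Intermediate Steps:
g(3, 8)*(-19) = -1*8*(-19) = -8*(-19) = 152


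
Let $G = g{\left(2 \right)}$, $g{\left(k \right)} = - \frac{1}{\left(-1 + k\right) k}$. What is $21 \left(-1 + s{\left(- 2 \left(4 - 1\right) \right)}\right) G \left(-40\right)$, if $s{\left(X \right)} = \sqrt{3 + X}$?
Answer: $-420 + 420 i \sqrt{3} \approx -420.0 + 727.46 i$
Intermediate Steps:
$g{\left(k \right)} = - \frac{1}{k \left(-1 + k\right)}$
$G = - \frac{1}{2}$ ($G = - \frac{1}{2 \left(-1 + 2\right)} = \left(-1\right) \frac{1}{2} \cdot 1^{-1} = \left(-1\right) \frac{1}{2} \cdot 1 = - \frac{1}{2} \approx -0.5$)
$21 \left(-1 + s{\left(- 2 \left(4 - 1\right) \right)}\right) G \left(-40\right) = 21 \left(-1 + \sqrt{3 - 2 \left(4 - 1\right)}\right) \left(- \frac{1}{2}\right) \left(-40\right) = 21 \left(-1 + \sqrt{3 - 6}\right) \left(- \frac{1}{2}\right) \left(-40\right) = 21 \left(-1 + \sqrt{-3}\right) \left(- \frac{1}{2}\right) \left(-40\right) = 21 \left(-1 + i \sqrt{3}\right) \left(- \frac{1}{2}\right) \left(-40\right) = 21 \left(\frac{1}{2} - \frac{i \sqrt{3}}{2}\right) \left(-40\right) = \left(\frac{21}{2} - \frac{21 i \sqrt{3}}{2}\right) \left(-40\right) = -420 + 420 i \sqrt{3}$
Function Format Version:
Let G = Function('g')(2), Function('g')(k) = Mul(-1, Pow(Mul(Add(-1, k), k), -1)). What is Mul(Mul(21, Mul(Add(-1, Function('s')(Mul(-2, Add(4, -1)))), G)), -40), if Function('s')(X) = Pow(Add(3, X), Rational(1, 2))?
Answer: Add(-420, Mul(420, I, Pow(3, Rational(1, 2)))) ≈ Add(-420.00, Mul(727.46, I))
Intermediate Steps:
Function('g')(k) = Mul(-1, Pow(k, -1), Pow(Add(-1, k), -1)) (Function('g')(k) = Mul(-1, Pow(Mul(k, Add(-1, k)), -1)) = Mul(-1, Mul(Pow(k, -1), Pow(Add(-1, k), -1))) = Mul(-1, Pow(k, -1), Pow(Add(-1, k), -1)))
G = Rational(-1, 2) (G = Mul(-1, Pow(2, -1), Pow(Add(-1, 2), -1)) = Mul(-1, Rational(1, 2), Pow(1, -1)) = Mul(-1, Rational(1, 2), 1) = Rational(-1, 2) ≈ -0.50000)
Mul(Mul(21, Mul(Add(-1, Function('s')(Mul(-2, Add(4, -1)))), G)), -40) = Mul(Mul(21, Mul(Add(-1, Pow(Add(3, Mul(-2, Add(4, -1))), Rational(1, 2))), Rational(-1, 2))), -40) = Mul(Mul(21, Mul(Add(-1, Pow(Add(3, Mul(-2, 3)), Rational(1, 2))), Rational(-1, 2))), -40) = Mul(Mul(21, Mul(Add(-1, Pow(Add(3, -6), Rational(1, 2))), Rational(-1, 2))), -40) = Mul(Mul(21, Mul(Add(-1, Pow(-3, Rational(1, 2))), Rational(-1, 2))), -40) = Mul(Mul(21, Mul(Add(-1, Mul(I, Pow(3, Rational(1, 2)))), Rational(-1, 2))), -40) = Mul(Mul(21, Add(Rational(1, 2), Mul(Rational(-1, 2), I, Pow(3, Rational(1, 2))))), -40) = Mul(Add(Rational(21, 2), Mul(Rational(-21, 2), I, Pow(3, Rational(1, 2)))), -40) = Add(-420, Mul(420, I, Pow(3, Rational(1, 2))))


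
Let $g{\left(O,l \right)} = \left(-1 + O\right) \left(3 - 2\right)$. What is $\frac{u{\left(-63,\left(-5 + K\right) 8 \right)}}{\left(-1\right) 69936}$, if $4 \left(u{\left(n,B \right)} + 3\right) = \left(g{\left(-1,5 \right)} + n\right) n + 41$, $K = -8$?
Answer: $- \frac{1031}{69936} \approx -0.014742$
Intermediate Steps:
$g{\left(O,l \right)} = -1 + O$ ($g{\left(O,l \right)} = \left(-1 + O\right) 1 = -1 + O$)
$u{\left(n,B \right)} = \frac{29}{4} + \frac{n \left(-2 + n\right)}{4}$ ($u{\left(n,B \right)} = -3 + \frac{\left(\left(-1 - 1\right) + n\right) n + 41}{4} = -3 + \frac{\left(-2 + n\right) n + 41}{4} = -3 + \frac{n \left(-2 + n\right) + 41}{4} = -3 + \frac{41 + n \left(-2 + n\right)}{4} = -3 + \left(\frac{41}{4} + \frac{n \left(-2 + n\right)}{4}\right) = \frac{29}{4} + \frac{n \left(-2 + n\right)}{4}$)
$\frac{u{\left(-63,\left(-5 + K\right) 8 \right)}}{\left(-1\right) 69936} = \frac{\frac{29}{4} - - \frac{63}{2} + \frac{\left(-63\right)^{2}}{4}}{\left(-1\right) 69936} = \frac{\frac{29}{4} + \frac{63}{2} + \frac{1}{4} \cdot 3969}{-69936} = \left(\frac{29}{4} + \frac{63}{2} + \frac{3969}{4}\right) \left(- \frac{1}{69936}\right) = 1031 \left(- \frac{1}{69936}\right) = - \frac{1031}{69936}$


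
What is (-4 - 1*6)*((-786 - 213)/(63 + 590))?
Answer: 9990/653 ≈ 15.299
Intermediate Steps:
(-4 - 1*6)*((-786 - 213)/(63 + 590)) = (-4 - 6)*(-999/653) = -(-9990)/653 = -10*(-999/653) = 9990/653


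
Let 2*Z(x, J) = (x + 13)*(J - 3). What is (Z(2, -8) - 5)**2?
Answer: 30625/4 ≈ 7656.3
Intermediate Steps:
Z(x, J) = (-3 + J)*(13 + x)/2 (Z(x, J) = ((x + 13)*(J - 3))/2 = ((13 + x)*(-3 + J))/2 = ((-3 + J)*(13 + x))/2 = (-3 + J)*(13 + x)/2)
(Z(2, -8) - 5)**2 = ((-39/2 - 3/2*2 + (13/2)*(-8) + (1/2)*(-8)*2) - 5)**2 = ((-39/2 - 3 - 52 - 8) - 5)**2 = (-165/2 - 5)**2 = (-175/2)**2 = 30625/4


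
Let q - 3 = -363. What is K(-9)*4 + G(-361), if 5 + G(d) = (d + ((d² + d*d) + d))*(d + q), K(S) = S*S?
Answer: -187402001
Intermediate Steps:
q = -360 (q = 3 - 363 = -360)
K(S) = S²
G(d) = -5 + (-360 + d)*(2*d + 2*d²) (G(d) = -5 + (d + ((d² + d*d) + d))*(d - 360) = -5 + (d + ((d² + d²) + d))*(-360 + d) = -5 + (d + (2*d² + d))*(-360 + d) = -5 + (d + (d + 2*d²))*(-360 + d) = -5 + (2*d + 2*d²)*(-360 + d) = -5 + (-360 + d)*(2*d + 2*d²))
K(-9)*4 + G(-361) = (-9)²*4 + (-5 - 720*(-361) - 718*(-361)² + 2*(-361)³) = 81*4 + (-5 + 259920 - 718*130321 + 2*(-47045881)) = 324 + (-5 + 259920 - 93570478 - 94091762) = 324 - 187402325 = -187402001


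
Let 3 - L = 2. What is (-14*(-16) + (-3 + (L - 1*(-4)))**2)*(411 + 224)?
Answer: 144780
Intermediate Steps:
L = 1 (L = 3 - 1*2 = 3 - 2 = 1)
(-14*(-16) + (-3 + (L - 1*(-4)))**2)*(411 + 224) = (-14*(-16) + (-3 + (1 - 1*(-4)))**2)*(411 + 224) = (224 + (-3 + (1 + 4))**2)*635 = (224 + (-3 + 5)**2)*635 = (224 + 2**2)*635 = (224 + 4)*635 = 228*635 = 144780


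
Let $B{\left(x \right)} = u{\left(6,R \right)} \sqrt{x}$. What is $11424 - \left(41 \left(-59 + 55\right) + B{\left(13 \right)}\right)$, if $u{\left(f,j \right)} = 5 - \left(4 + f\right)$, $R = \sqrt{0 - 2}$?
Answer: $11588 + 5 \sqrt{13} \approx 11606.0$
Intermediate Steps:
$R = i \sqrt{2}$ ($R = \sqrt{-2} = i \sqrt{2} \approx 1.4142 i$)
$u{\left(f,j \right)} = 1 - f$
$B{\left(x \right)} = - 5 \sqrt{x}$ ($B{\left(x \right)} = \left(1 - 6\right) \sqrt{x} = - 5 \sqrt{x}$)
$11424 - \left(41 \left(-59 + 55\right) + B{\left(13 \right)}\right) = 11424 - \left(41 \left(-59 + 55\right) - 5 \sqrt{13}\right) = 11424 - \left(41 \left(-4\right) - 5 \sqrt{13}\right) = 11424 - \left(-164 - 5 \sqrt{13}\right) = 11424 + \left(164 + 5 \sqrt{13}\right) = 11588 + 5 \sqrt{13}$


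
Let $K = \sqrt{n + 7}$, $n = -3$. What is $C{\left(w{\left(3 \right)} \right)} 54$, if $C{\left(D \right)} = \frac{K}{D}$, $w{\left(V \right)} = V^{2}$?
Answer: $12$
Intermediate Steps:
$K = 2$ ($K = \sqrt{-3 + 7} = \sqrt{4} = 2$)
$C{\left(D \right)} = \frac{2}{D}$
$C{\left(w{\left(3 \right)} \right)} 54 = \frac{2}{3^{2}} \cdot 54 = \frac{2}{9} \cdot 54 = 12$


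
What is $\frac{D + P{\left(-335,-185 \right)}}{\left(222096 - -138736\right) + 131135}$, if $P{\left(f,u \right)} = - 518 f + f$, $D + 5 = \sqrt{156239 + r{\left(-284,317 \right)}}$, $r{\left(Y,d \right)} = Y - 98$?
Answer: $\frac{57730}{163989} + \frac{\sqrt{155857}}{491967} \approx 0.35284$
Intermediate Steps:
$r{\left(Y,d \right)} = -98 + Y$
$D = -5 + \sqrt{155857}$ ($D = -5 + \sqrt{156239 - 382} = -5 + \sqrt{155857} \approx 389.79$)
$P{\left(f,u \right)} = - 517 f$
$\frac{D + P{\left(-335,-185 \right)}}{\left(222096 - -138736\right) + 131135} = \frac{\left(-5 + \sqrt{155857}\right) - -173195}{\left(222096 - -138736\right) + 131135} = \frac{\left(-5 + \sqrt{155857}\right) + 173195}{\left(222096 + 138736\right) + 131135} = \frac{173190 + \sqrt{155857}}{360832 + 131135} = \frac{173190 + \sqrt{155857}}{491967} = \left(173190 + \sqrt{155857}\right) \frac{1}{491967} = \frac{57730}{163989} + \frac{\sqrt{155857}}{491967}$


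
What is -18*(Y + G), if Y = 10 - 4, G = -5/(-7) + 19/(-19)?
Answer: -720/7 ≈ -102.86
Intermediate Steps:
G = -2/7 (G = -5*(-1/7) + 19*(-1/19) = 5/7 - 1 = -2/7 ≈ -0.28571)
Y = 6
-18*(Y + G) = -18*(6 - 2/7) = -18*40/7 = -720/7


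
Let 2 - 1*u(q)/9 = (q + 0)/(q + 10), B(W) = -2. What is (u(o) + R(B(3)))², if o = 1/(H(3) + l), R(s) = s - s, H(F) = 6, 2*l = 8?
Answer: 3272481/10201 ≈ 320.80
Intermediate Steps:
l = 4 (l = (½)*8 = 4)
R(s) = 0
o = ⅒ (o = 1/(6 + 4) = 1/10 = ⅒ ≈ 0.10000)
u(q) = 18 - 9*q/(10 + q) (u(q) = 18 - 9*(q + 0)/(q + 10) = 18 - 9*q/(10 + q))
(u(o) + R(B(3)))² = (9*(20 + ⅒)/(10 + ⅒) + 0)² = (9*(201/10)/(101/10) + 0)² = (9*(10/101)*(201/10) + 0)² = (1809/101 + 0)² = (1809/101)² = 3272481/10201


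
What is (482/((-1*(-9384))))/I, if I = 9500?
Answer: 241/44574000 ≈ 5.4067e-6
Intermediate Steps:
(482/((-1*(-9384))))/I = (482/((-1*(-9384))))/9500 = (482/9384)*(1/9500) = (482*(1/9384))*(1/9500) = (241/4692)*(1/9500) = 241/44574000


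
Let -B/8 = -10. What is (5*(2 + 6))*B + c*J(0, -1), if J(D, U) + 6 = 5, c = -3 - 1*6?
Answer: 3209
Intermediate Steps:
c = -9 (c = -3 - 6 = -9)
J(D, U) = -1 (J(D, U) = -6 + 5 = -1)
B = 80 (B = -8*(-10) = 80)
(5*(2 + 6))*B + c*J(0, -1) = (5*(2 + 6))*80 - 9*(-1) = (5*8)*80 + 9 = 40*80 + 9 = 3200 + 9 = 3209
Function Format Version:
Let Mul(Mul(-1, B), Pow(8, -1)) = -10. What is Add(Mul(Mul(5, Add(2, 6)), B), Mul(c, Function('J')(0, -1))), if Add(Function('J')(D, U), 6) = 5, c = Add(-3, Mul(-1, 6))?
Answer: 3209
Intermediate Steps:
c = -9 (c = Add(-3, -6) = -9)
Function('J')(D, U) = -1 (Function('J')(D, U) = Add(-6, 5) = -1)
B = 80 (B = Mul(-8, -10) = 80)
Add(Mul(Mul(5, Add(2, 6)), B), Mul(c, Function('J')(0, -1))) = Add(Mul(Mul(5, Add(2, 6)), 80), Mul(-9, -1)) = Add(Mul(Mul(5, 8), 80), 9) = Add(Mul(40, 80), 9) = Add(3200, 9) = 3209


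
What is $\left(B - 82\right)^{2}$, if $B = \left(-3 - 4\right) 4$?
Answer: $12100$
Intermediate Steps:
$B = -28$ ($B = \left(-7\right) 4 = -28$)
$\left(B - 82\right)^{2} = \left(-28 - 82\right)^{2} = \left(-110\right)^{2} = 12100$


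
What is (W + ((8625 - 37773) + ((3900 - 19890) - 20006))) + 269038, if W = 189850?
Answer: 393744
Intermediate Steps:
(W + ((8625 - 37773) + ((3900 - 19890) - 20006))) + 269038 = (189850 + ((8625 - 37773) + ((3900 - 19890) - 20006))) + 269038 = (189850 + (-29148 + (-15990 - 20006))) + 269038 = (189850 + (-29148 - 35996)) + 269038 = (189850 - 65144) + 269038 = 124706 + 269038 = 393744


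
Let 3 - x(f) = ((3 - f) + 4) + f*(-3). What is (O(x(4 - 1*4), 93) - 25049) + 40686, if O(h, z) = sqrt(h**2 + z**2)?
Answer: 15637 + sqrt(8665) ≈ 15730.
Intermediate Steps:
x(f) = -4 + 4*f (x(f) = 3 - (((3 - f) + 4) + f*(-3)) = 3 - ((7 - f) - 3*f) = 3 - (7 - 4*f) = 3 + (-7 + 4*f) = -4 + 4*f)
(O(x(4 - 1*4), 93) - 25049) + 40686 = (sqrt((-4 + 4*(4 - 1*4))**2 + 93**2) - 25049) + 40686 = (sqrt((-4 + 4*(4 - 4))**2 + 8649) - 25049) + 40686 = (sqrt((-4 + 4*0)**2 + 8649) - 25049) + 40686 = (sqrt((-4 + 0)**2 + 8649) - 25049) + 40686 = (sqrt((-4)**2 + 8649) - 25049) + 40686 = (sqrt(16 + 8649) - 25049) + 40686 = (sqrt(8665) - 25049) + 40686 = (-25049 + sqrt(8665)) + 40686 = 15637 + sqrt(8665)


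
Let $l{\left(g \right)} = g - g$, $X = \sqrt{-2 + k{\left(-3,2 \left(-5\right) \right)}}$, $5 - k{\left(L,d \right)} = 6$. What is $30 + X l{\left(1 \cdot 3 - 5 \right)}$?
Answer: $30$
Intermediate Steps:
$k{\left(L,d \right)} = -1$ ($k{\left(L,d \right)} = 5 - 6 = -1$)
$X = i \sqrt{3}$ ($X = \sqrt{-2 - 1} = \sqrt{-3} = i \sqrt{3} \approx 1.732 i$)
$l{\left(g \right)} = 0$
$30 + X l{\left(1 \cdot 3 - 5 \right)} = 30 + i \sqrt{3} \cdot 0 = 30 + 0 = 30$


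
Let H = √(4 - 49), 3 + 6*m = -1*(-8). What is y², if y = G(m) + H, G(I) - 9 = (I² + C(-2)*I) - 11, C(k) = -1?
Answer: (77 - 108*I*√5)²/1296 ≈ -40.425 - 28.696*I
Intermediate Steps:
m = ⅚ (m = -½ + (-1*(-8))/6 = -½ + (⅙)*8 = -½ + 4/3 = ⅚ ≈ 0.83333)
G(I) = -2 + I² - I (G(I) = 9 + ((I² - I) - 11) = 9 + (-11 + I² - I) = -2 + I² - I)
H = 3*I*√5 (H = √(-45) = 3*I*√5 ≈ 6.7082*I)
y = -77/36 + 3*I*√5 (y = (-2 + (⅚)² - 1*⅚) + 3*I*√5 = (-2 + 25/36 - ⅚) + 3*I*√5 = -77/36 + 3*I*√5 ≈ -2.1389 + 6.7082*I)
y² = (-77/36 + 3*I*√5)²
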